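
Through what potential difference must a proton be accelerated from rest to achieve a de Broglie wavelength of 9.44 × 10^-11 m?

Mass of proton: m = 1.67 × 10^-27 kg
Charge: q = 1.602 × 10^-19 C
9.21 × 10^-2 V

From λ = h/√(2mqV), we solve for V:

λ² = h²/(2mqV)
V = h²/(2mqλ²)
V = (6.626 × 10^-34 J·s)² / (2 × 1.67 × 10^-27 kg × 1.602 × 10^-19 C × (9.44 × 10^-11 m)²)
V = 9.21 × 10^-2 V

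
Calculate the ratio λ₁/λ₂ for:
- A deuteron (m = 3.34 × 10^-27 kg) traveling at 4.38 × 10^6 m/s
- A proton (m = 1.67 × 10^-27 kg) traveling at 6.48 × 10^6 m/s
λ₁/λ₂ = 0.740

Using λ = h/(mv):

λ₁ = h/(m₁v₁) = 4.53 × 10^-14 m
λ₂ = h/(m₂v₂) = 6.12 × 10^-14 m

Ratio λ₁/λ₂ = (m₂v₂)/(m₁v₁)
         = (1.67 × 10^-27 kg × 6.48 × 10^6 m/s) / (3.34 × 10^-27 kg × 4.38 × 10^6 m/s)
         = 0.740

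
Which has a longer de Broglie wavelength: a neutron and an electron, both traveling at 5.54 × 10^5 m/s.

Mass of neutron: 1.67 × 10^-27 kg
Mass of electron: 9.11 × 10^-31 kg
The electron has the longer wavelength.

Using λ = h/(mv), since both particles have the same velocity, the wavelength depends only on mass.

For neutron: λ₁ = h/(m₁v) = 7.16 × 10^-13 m
For electron: λ₂ = h/(m₂v) = 1.31 × 10^-9 m

Since λ ∝ 1/m at constant velocity, the lighter particle has the longer wavelength.

The electron has the longer de Broglie wavelength.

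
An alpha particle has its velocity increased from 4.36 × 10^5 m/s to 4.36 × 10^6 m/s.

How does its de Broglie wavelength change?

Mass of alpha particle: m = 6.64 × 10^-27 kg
The wavelength decreases by a factor of 10.

Using λ = h/(mv):

Initial wavelength: λ₁ = h/(mv₁) = 2.29 × 10^-13 m
Final wavelength: λ₂ = h/(mv₂) = 2.29 × 10^-14 m

Since λ ∝ 1/v, when velocity increases by a factor of 10, the wavelength decreases by a factor of 10.

λ₂/λ₁ = v₁/v₂ = 1/10

The wavelength decreases by a factor of 10.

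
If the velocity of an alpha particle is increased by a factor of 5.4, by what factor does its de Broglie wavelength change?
The wavelength decreases by a factor of 5.4.

From λ = h/(mv), the wavelength is inversely proportional to velocity:

λ ∝ 1/v

If v → 5.4v, then λ → λ/5.4

When velocity is increased by a factor of 5.4, the wavelength decreases by a factor of 5.4.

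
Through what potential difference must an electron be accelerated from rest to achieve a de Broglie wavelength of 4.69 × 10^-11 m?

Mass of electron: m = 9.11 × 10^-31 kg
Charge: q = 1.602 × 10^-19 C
684 V

From λ = h/√(2mqV), we solve for V:

λ² = h²/(2mqV)
V = h²/(2mqλ²)
V = (6.626 × 10^-34 J·s)² / (2 × 9.11 × 10^-31 kg × 1.602 × 10^-19 C × (4.69 × 10^-11 m)²)
V = 684 V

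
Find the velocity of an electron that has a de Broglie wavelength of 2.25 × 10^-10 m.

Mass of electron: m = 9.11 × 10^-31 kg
3.23 × 10^6 m/s

From the de Broglie relation λ = h/(mv), we solve for v:

v = h/(mλ)
v = (6.626 × 10^-34 J·s) / (9.11 × 10^-31 kg × 2.25 × 10^-10 m)
v = 3.23 × 10^6 m/s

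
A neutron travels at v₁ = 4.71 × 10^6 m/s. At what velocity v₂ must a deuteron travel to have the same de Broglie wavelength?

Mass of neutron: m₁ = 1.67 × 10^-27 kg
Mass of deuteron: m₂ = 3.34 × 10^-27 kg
v₂ = 2.36 × 10^6 m/s

For equal de Broglie wavelengths: λ₁ = λ₂

h/(m₁v₁) = h/(m₂v₂)
m₁v₁ = m₂v₂
v₂ = v₁ · (m₁/m₂)

v₂ = 4.71 × 10^6 m/s × (1.67 × 10^-27 kg / 3.34 × 10^-27 kg)
v₂ = 2.36 × 10^6 m/s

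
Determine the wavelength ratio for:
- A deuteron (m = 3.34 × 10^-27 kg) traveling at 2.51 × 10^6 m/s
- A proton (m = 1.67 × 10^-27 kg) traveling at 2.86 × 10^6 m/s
λ₁/λ₂ = 0.570

Using λ = h/(mv):

λ₁ = h/(m₁v₁) = 7.90 × 10^-14 m
λ₂ = h/(m₂v₂) = 1.39 × 10^-13 m

Ratio λ₁/λ₂ = (m₂v₂)/(m₁v₁)
         = (1.67 × 10^-27 kg × 2.86 × 10^6 m/s) / (3.34 × 10^-27 kg × 2.51 × 10^6 m/s)
         = 0.570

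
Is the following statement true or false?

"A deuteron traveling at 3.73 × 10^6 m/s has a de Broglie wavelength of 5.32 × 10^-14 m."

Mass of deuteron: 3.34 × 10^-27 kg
True

The claim is correct.

Using λ = h/(mv):
λ = (6.626 × 10^-34 J·s) / (3.34 × 10^-27 kg × 3.73 × 10^6 m/s)
λ = 5.32 × 10^-14 m

This matches the claimed value.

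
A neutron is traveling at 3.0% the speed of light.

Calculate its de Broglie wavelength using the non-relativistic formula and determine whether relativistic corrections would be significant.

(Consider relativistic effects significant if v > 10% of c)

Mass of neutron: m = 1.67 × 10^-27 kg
No, relativistic corrections are not needed.

Using the non-relativistic de Broglie formula λ = h/(mv):

v = 3.0% × c = 8.994 × 10^6 m/s

λ = h/(mv)
λ = (6.626 × 10^-34 J·s) / (1.67 × 10^-27 kg × 8.994 × 10^6 m/s)
λ = 4.41 × 10^-14 m

Since v = 3.0% of c < 10% of c, relativistic corrections are NOT significant and this non-relativistic result is a good approximation.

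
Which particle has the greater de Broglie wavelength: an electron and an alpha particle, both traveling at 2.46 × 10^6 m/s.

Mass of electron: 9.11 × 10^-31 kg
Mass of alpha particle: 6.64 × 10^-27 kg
The electron has the longer wavelength.

Using λ = h/(mv), since both particles have the same velocity, the wavelength depends only on mass.

For electron: λ₁ = h/(m₁v) = 2.96 × 10^-10 m
For alpha particle: λ₂ = h/(m₂v) = 4.06 × 10^-14 m

Since λ ∝ 1/m at constant velocity, the lighter particle has the longer wavelength.

The electron has the longer de Broglie wavelength.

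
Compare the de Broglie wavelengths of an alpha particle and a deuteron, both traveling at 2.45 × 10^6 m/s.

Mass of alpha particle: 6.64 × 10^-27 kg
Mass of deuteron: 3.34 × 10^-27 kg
The deuteron has the longer wavelength.

Using λ = h/(mv), since both particles have the same velocity, the wavelength depends only on mass.

For alpha particle: λ₁ = h/(m₁v) = 4.07 × 10^-14 m
For deuteron: λ₂ = h/(m₂v) = 8.10 × 10^-14 m

Since λ ∝ 1/m at constant velocity, the lighter particle has the longer wavelength.

The deuteron has the longer de Broglie wavelength.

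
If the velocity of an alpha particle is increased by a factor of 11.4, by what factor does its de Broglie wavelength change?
The wavelength decreases by a factor of 11.4.

From λ = h/(mv), the wavelength is inversely proportional to velocity:

λ ∝ 1/v

If v → 11.4v, then λ → λ/11.4

When velocity is increased by a factor of 11.4, the wavelength decreases by a factor of 11.4.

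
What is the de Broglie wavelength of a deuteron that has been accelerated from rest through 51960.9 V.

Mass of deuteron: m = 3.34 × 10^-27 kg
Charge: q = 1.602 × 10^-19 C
8.89 × 10^-14 m

When a particle is accelerated through voltage V, it gains kinetic energy KE = qV.

The de Broglie wavelength is then λ = h/√(2mqV):

λ = h/√(2mqV)
λ = (6.626 × 10^-34 J·s) / √(2 × 3.34 × 10^-27 kg × 1.602 × 10^-19 C × 51960.9 V)
λ = 8.89 × 10^-14 m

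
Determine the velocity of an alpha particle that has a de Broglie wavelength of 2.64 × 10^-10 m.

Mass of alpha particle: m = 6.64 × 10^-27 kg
3.78 × 10^2 m/s

From the de Broglie relation λ = h/(mv), we solve for v:

v = h/(mλ)
v = (6.626 × 10^-34 J·s) / (6.64 × 10^-27 kg × 2.64 × 10^-10 m)
v = 3.78 × 10^2 m/s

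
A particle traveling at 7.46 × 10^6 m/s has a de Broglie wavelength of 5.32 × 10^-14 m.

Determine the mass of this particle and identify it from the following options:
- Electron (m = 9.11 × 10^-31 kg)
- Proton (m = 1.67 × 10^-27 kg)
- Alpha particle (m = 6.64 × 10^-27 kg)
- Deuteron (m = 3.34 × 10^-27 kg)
The particle is a proton.

From λ = h/(mv), solve for mass:

m = h/(λv)
m = (6.626 × 10^-34 J·s) / (5.32 × 10^-14 m × 7.46 × 10^6 m/s)
m = 1.67 × 10^-27 kg

Comparing with the listed masses, this is closest to a proton.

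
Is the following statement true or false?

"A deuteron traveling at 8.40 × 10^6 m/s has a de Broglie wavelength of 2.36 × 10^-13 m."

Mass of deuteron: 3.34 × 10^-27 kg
False

The claim is incorrect.

Using λ = h/(mv):
λ = (6.626 × 10^-34 J·s) / (3.34 × 10^-27 kg × 8.40 × 10^6 m/s)
λ = 2.36 × 10^-14 m

The actual wavelength differs from the claimed 2.36 × 10^-13 m.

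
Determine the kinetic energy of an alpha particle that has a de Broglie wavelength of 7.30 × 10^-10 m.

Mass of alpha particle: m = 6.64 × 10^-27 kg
6.20 × 10^-23 J (or 3.87 × 10^-4 eV)

From λ = h/√(2mKE), we solve for KE:

λ² = h²/(2mKE)
KE = h²/(2mλ²)
KE = (6.626 × 10^-34 J·s)² / (2 × 6.64 × 10^-27 kg × (7.30 × 10^-10 m)²)
KE = 6.20 × 10^-23 J
KE = 3.87 × 10^-4 eV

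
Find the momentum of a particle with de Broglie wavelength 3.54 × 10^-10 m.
1.87 × 10^-24 kg·m/s

From the de Broglie relation λ = h/p, we solve for p:

p = h/λ
p = (6.626 × 10^-34 J·s) / (3.54 × 10^-10 m)
p = 1.87 × 10^-24 kg·m/s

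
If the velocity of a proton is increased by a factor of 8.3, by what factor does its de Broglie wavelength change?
The wavelength decreases by a factor of 8.3.

From λ = h/(mv), the wavelength is inversely proportional to velocity:

λ ∝ 1/v

If v → 8.3v, then λ → λ/8.3

When velocity is increased by a factor of 8.3, the wavelength decreases by a factor of 8.3.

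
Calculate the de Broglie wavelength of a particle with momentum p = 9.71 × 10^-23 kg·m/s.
6.82 × 10^-12 m

Using the de Broglie relation λ = h/p:

λ = h/p
λ = (6.626 × 10^-34 J·s) / (9.71 × 10^-23 kg·m/s)
λ = 6.82 × 10^-12 m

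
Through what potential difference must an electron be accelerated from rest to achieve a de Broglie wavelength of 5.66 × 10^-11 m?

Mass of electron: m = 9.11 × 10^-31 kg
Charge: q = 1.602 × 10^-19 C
470 V

From λ = h/√(2mqV), we solve for V:

λ² = h²/(2mqV)
V = h²/(2mqλ²)
V = (6.626 × 10^-34 J·s)² / (2 × 9.11 × 10^-31 kg × 1.602 × 10^-19 C × (5.66 × 10^-11 m)²)
V = 470 V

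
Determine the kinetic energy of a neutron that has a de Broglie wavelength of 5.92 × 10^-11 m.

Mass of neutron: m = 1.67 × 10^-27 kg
3.75 × 10^-20 J (or 0.234 eV)

From λ = h/√(2mKE), we solve for KE:

λ² = h²/(2mKE)
KE = h²/(2mλ²)
KE = (6.626 × 10^-34 J·s)² / (2 × 1.67 × 10^-27 kg × (5.92 × 10^-11 m)²)
KE = 3.75 × 10^-20 J
KE = 0.234 eV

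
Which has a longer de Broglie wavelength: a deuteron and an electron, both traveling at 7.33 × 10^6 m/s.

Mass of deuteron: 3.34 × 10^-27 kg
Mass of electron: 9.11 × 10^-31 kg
The electron has the longer wavelength.

Using λ = h/(mv), since both particles have the same velocity, the wavelength depends only on mass.

For deuteron: λ₁ = h/(m₁v) = 2.71 × 10^-14 m
For electron: λ₂ = h/(m₂v) = 9.92 × 10^-11 m

Since λ ∝ 1/m at constant velocity, the lighter particle has the longer wavelength.

The electron has the longer de Broglie wavelength.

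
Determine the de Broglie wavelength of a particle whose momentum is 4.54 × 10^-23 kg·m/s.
1.46 × 10^-11 m

Using the de Broglie relation λ = h/p:

λ = h/p
λ = (6.626 × 10^-34 J·s) / (4.54 × 10^-23 kg·m/s)
λ = 1.46 × 10^-11 m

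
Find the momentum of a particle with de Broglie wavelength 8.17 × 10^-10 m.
8.11 × 10^-25 kg·m/s

From the de Broglie relation λ = h/p, we solve for p:

p = h/λ
p = (6.626 × 10^-34 J·s) / (8.17 × 10^-10 m)
p = 8.11 × 10^-25 kg·m/s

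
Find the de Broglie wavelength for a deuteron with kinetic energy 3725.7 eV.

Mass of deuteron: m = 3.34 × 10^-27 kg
3.32 × 10^-13 m

Using λ = h/√(2mKE):

First convert KE to Joules: KE = 3725.7 eV = 5.969 × 10^-16 J

λ = h/√(2mKE)
λ = (6.626 × 10^-34 J·s) / √(2 × 3.34 × 10^-27 kg × 5.969 × 10^-16 J)
λ = 3.32 × 10^-13 m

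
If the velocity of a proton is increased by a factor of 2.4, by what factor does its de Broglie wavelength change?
The wavelength decreases by a factor of 2.4.

From λ = h/(mv), the wavelength is inversely proportional to velocity:

λ ∝ 1/v

If v → 2.4v, then λ → λ/2.4

When velocity is increased by a factor of 2.4, the wavelength decreases by a factor of 2.4.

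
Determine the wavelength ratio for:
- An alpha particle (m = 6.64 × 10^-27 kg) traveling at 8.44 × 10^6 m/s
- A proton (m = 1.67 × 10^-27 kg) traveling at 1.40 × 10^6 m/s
λ₁/λ₂ = 0.0417

Using λ = h/(mv):

λ₁ = h/(m₁v₁) = 1.18 × 10^-14 m
λ₂ = h/(m₂v₂) = 2.83 × 10^-13 m

Ratio λ₁/λ₂ = (m₂v₂)/(m₁v₁)
         = (1.67 × 10^-27 kg × 1.40 × 10^6 m/s) / (6.64 × 10^-27 kg × 8.44 × 10^6 m/s)
         = 0.0417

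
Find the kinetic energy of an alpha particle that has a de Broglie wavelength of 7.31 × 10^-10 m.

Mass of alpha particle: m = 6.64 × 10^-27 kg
6.19 × 10^-23 J (or 3.86 × 10^-4 eV)

From λ = h/√(2mKE), we solve for KE:

λ² = h²/(2mKE)
KE = h²/(2mλ²)
KE = (6.626 × 10^-34 J·s)² / (2 × 6.64 × 10^-27 kg × (7.31 × 10^-10 m)²)
KE = 6.19 × 10^-23 J
KE = 3.86 × 10^-4 eV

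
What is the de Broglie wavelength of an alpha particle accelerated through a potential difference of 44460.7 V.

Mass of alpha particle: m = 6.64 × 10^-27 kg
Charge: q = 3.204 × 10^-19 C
4.82 × 10^-14 m

When a particle is accelerated through voltage V, it gains kinetic energy KE = qV.

The de Broglie wavelength is then λ = h/√(2mqV):

λ = h/√(2mqV)
λ = (6.626 × 10^-34 J·s) / √(2 × 6.64 × 10^-27 kg × 3.204 × 10^-19 C × 44460.7 V)
λ = 4.82 × 10^-14 m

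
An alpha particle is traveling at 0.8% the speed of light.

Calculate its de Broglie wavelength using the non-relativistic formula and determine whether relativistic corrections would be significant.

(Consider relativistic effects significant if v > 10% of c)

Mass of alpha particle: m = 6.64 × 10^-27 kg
No, relativistic corrections are not needed.

Using the non-relativistic de Broglie formula λ = h/(mv):

v = 0.8% × c = 2.398 × 10^6 m/s

λ = h/(mv)
λ = (6.626 × 10^-34 J·s) / (6.64 × 10^-27 kg × 2.398 × 10^6 m/s)
λ = 4.16 × 10^-14 m

Since v = 0.8% of c < 10% of c, relativistic corrections are NOT significant and this non-relativistic result is a good approximation.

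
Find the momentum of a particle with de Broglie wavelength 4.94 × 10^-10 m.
1.34 × 10^-24 kg·m/s

From the de Broglie relation λ = h/p, we solve for p:

p = h/λ
p = (6.626 × 10^-34 J·s) / (4.94 × 10^-10 m)
p = 1.34 × 10^-24 kg·m/s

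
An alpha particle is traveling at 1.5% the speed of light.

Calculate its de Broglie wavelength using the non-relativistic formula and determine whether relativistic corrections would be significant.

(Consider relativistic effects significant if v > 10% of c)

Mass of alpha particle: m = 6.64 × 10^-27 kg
No, relativistic corrections are not needed.

Using the non-relativistic de Broglie formula λ = h/(mv):

v = 1.5% × c = 4.497 × 10^6 m/s

λ = h/(mv)
λ = (6.626 × 10^-34 J·s) / (6.64 × 10^-27 kg × 4.497 × 10^6 m/s)
λ = 2.22 × 10^-14 m

Since v = 1.5% of c < 10% of c, relativistic corrections are NOT significant and this non-relativistic result is a good approximation.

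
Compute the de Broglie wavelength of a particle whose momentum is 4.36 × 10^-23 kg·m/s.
1.52 × 10^-11 m

Using the de Broglie relation λ = h/p:

λ = h/p
λ = (6.626 × 10^-34 J·s) / (4.36 × 10^-23 kg·m/s)
λ = 1.52 × 10^-11 m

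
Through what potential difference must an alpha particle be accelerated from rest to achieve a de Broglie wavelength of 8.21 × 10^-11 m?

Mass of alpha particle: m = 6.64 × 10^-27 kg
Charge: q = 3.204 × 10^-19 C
1.53 × 10^-2 V

From λ = h/√(2mqV), we solve for V:

λ² = h²/(2mqV)
V = h²/(2mqλ²)
V = (6.626 × 10^-34 J·s)² / (2 × 6.64 × 10^-27 kg × 3.204 × 10^-19 C × (8.21 × 10^-11 m)²)
V = 1.53 × 10^-2 V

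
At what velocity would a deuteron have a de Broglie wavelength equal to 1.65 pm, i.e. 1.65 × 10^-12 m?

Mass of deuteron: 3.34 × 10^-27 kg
1.20 × 10^5 m/s

From λ = h/(mv), solve for v:

v = h/(mλ)
v = (6.626 × 10^-34 J·s) / (3.34 × 10^-27 kg × 1.65 × 10^-12 m)
v = 1.20 × 10^5 m/s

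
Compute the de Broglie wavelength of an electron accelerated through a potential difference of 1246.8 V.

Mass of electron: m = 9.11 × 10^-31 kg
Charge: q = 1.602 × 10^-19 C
3.47 × 10^-11 m

When a particle is accelerated through voltage V, it gains kinetic energy KE = qV.

The de Broglie wavelength is then λ = h/√(2mqV):

λ = h/√(2mqV)
λ = (6.626 × 10^-34 J·s) / √(2 × 9.11 × 10^-31 kg × 1.602 × 10^-19 C × 1246.8 V)
λ = 3.47 × 10^-11 m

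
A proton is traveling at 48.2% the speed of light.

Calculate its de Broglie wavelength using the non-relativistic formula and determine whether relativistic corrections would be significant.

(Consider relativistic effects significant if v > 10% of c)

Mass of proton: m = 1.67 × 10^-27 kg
Yes, relativistic corrections are needed.

Using the non-relativistic de Broglie formula λ = h/(mv):

v = 48.2% × c = 1.445 × 10^8 m/s

λ = h/(mv)
λ = (6.626 × 10^-34 J·s) / (1.67 × 10^-27 kg × 1.445 × 10^8 m/s)
λ = 2.75 × 10^-15 m

Since v = 48.2% of c > 10% of c, relativistic corrections ARE significant and the actual wavelength would differ from this non-relativistic estimate.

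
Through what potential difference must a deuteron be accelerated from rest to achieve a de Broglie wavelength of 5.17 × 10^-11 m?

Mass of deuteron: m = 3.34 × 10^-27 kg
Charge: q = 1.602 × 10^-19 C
1.53 × 10^-1 V

From λ = h/√(2mqV), we solve for V:

λ² = h²/(2mqV)
V = h²/(2mqλ²)
V = (6.626 × 10^-34 J·s)² / (2 × 3.34 × 10^-27 kg × 1.602 × 10^-19 C × (5.17 × 10^-11 m)²)
V = 1.53 × 10^-1 V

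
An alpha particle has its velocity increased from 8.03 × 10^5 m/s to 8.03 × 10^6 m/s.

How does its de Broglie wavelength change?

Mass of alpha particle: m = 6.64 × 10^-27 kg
The wavelength decreases by a factor of 10.

Using λ = h/(mv):

Initial wavelength: λ₁ = h/(mv₁) = 1.24 × 10^-13 m
Final wavelength: λ₂ = h/(mv₂) = 1.24 × 10^-14 m

Since λ ∝ 1/v, when velocity increases by a factor of 10, the wavelength decreases by a factor of 10.

λ₂/λ₁ = v₁/v₂ = 1/10

The wavelength decreases by a factor of 10.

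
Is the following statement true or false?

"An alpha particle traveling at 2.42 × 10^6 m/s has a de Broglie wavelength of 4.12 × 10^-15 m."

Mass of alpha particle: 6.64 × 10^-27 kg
False

The claim is incorrect.

Using λ = h/(mv):
λ = (6.626 × 10^-34 J·s) / (6.64 × 10^-27 kg × 2.42 × 10^6 m/s)
λ = 4.12 × 10^-14 m

The actual wavelength differs from the claimed 4.12 × 10^-15 m.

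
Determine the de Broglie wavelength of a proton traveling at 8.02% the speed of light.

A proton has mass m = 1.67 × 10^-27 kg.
1.65 × 10^-14 m

Using the de Broglie relation λ = h/(mv):

v = 8.02% × c = 2.404 × 10^7 m/s

λ = h/(mv)
λ = (6.626 × 10^-34 J·s) / (1.67 × 10^-27 kg × 2.404 × 10^7 m/s)
λ = 1.65 × 10^-14 m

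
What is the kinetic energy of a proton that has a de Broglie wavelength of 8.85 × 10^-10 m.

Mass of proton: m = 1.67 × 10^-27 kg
1.68 × 10^-22 J (or 1.05 × 10^-3 eV)

From λ = h/√(2mKE), we solve for KE:

λ² = h²/(2mKE)
KE = h²/(2mλ²)
KE = (6.626 × 10^-34 J·s)² / (2 × 1.67 × 10^-27 kg × (8.85 × 10^-10 m)²)
KE = 1.68 × 10^-22 J
KE = 1.05 × 10^-3 eV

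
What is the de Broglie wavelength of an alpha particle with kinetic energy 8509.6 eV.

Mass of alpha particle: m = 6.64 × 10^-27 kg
1.56 × 10^-13 m

Using λ = h/√(2mKE):

First convert KE to Joules: KE = 8509.6 eV = 1.363 × 10^-15 J

λ = h/√(2mKE)
λ = (6.626 × 10^-34 J·s) / √(2 × 6.64 × 10^-27 kg × 1.363 × 10^-15 J)
λ = 1.56 × 10^-13 m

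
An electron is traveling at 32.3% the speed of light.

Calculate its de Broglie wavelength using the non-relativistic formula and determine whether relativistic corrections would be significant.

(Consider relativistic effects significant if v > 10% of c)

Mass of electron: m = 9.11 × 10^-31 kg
Yes, relativistic corrections are needed.

Using the non-relativistic de Broglie formula λ = h/(mv):

v = 32.3% × c = 9.683 × 10^7 m/s

λ = h/(mv)
λ = (6.626 × 10^-34 J·s) / (9.11 × 10^-31 kg × 9.683 × 10^7 m/s)
λ = 7.51 × 10^-12 m

Since v = 32.3% of c > 10% of c, relativistic corrections ARE significant and the actual wavelength would differ from this non-relativistic estimate.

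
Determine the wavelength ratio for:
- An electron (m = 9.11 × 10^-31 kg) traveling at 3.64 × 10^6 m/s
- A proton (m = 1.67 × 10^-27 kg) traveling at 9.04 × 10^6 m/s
λ₁/λ₂ = 4.55 × 10^3

Using λ = h/(mv):

λ₁ = h/(m₁v₁) = 2.00 × 10^-10 m
λ₂ = h/(m₂v₂) = 4.39 × 10^-14 m

Ratio λ₁/λ₂ = (m₂v₂)/(m₁v₁)
         = (1.67 × 10^-27 kg × 9.04 × 10^6 m/s) / (9.11 × 10^-31 kg × 3.64 × 10^6 m/s)
         = 4.55 × 10^3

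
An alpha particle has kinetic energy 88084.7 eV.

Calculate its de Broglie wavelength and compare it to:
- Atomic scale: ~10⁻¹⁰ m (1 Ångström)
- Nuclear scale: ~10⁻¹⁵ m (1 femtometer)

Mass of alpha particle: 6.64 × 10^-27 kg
λ = 4.84 × 10^-14 m, which is between nuclear and atomic scales.

Using λ = h/√(2mKE):

KE = 88084.7 eV = 1.411 × 10^-14 J

λ = h/√(2mKE)
λ = (6.626 × 10^-34 J·s) / √(2 × 6.64 × 10^-27 kg × 1.411 × 10^-14 J)
λ = 4.84 × 10^-14 m

Comparison:
- Atomic scale (10⁻¹⁰ m): λ is 0.00048× this size
- Nuclear scale (10⁻¹⁵ m): λ is 48× this size

The wavelength is between nuclear and atomic scales.

This wavelength is appropriate for probing atomic structure but too large for nuclear physics experiments.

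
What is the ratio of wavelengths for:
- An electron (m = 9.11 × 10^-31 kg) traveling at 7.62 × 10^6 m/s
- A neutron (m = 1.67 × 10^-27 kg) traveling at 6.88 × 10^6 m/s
λ₁/λ₂ = 1.66 × 10^3

Using λ = h/(mv):

λ₁ = h/(m₁v₁) = 9.55 × 10^-11 m
λ₂ = h/(m₂v₂) = 5.77 × 10^-14 m

Ratio λ₁/λ₂ = (m₂v₂)/(m₁v₁)
         = (1.67 × 10^-27 kg × 6.88 × 10^6 m/s) / (9.11 × 10^-31 kg × 7.62 × 10^6 m/s)
         = 1.66 × 10^3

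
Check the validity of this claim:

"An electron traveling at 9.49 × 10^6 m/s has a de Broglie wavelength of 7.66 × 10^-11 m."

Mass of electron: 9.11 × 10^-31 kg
True

The claim is correct.

Using λ = h/(mv):
λ = (6.626 × 10^-34 J·s) / (9.11 × 10^-31 kg × 9.49 × 10^6 m/s)
λ = 7.66 × 10^-11 m

This matches the claimed value.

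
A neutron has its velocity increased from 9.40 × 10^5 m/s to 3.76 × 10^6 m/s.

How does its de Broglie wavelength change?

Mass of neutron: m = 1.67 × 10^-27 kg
The wavelength decreases by a factor of 4.

Using λ = h/(mv):

Initial wavelength: λ₁ = h/(mv₁) = 4.22 × 10^-13 m
Final wavelength: λ₂ = h/(mv₂) = 1.06 × 10^-13 m

Since λ ∝ 1/v, when velocity increases by a factor of 4, the wavelength decreases by a factor of 4.

λ₂/λ₁ = v₁/v₂ = 1/4

The wavelength decreases by a factor of 4.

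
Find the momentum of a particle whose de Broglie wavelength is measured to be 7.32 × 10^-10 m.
9.05 × 10^-25 kg·m/s

From the de Broglie relation λ = h/p, we solve for p:

p = h/λ
p = (6.626 × 10^-34 J·s) / (7.32 × 10^-10 m)
p = 9.05 × 10^-25 kg·m/s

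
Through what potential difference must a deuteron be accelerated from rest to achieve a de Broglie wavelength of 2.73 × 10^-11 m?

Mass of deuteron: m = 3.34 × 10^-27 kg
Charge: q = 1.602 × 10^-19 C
5.50 × 10^-1 V

From λ = h/√(2mqV), we solve for V:

λ² = h²/(2mqV)
V = h²/(2mqλ²)
V = (6.626 × 10^-34 J·s)² / (2 × 3.34 × 10^-27 kg × 1.602 × 10^-19 C × (2.73 × 10^-11 m)²)
V = 5.50 × 10^-1 V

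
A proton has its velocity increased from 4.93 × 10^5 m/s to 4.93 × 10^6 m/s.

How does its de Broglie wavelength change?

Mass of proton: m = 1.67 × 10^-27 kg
The wavelength decreases by a factor of 10.

Using λ = h/(mv):

Initial wavelength: λ₁ = h/(mv₁) = 8.05 × 10^-13 m
Final wavelength: λ₂ = h/(mv₂) = 8.05 × 10^-14 m

Since λ ∝ 1/v, when velocity increases by a factor of 10, the wavelength decreases by a factor of 10.

λ₂/λ₁ = v₁/v₂ = 1/10

The wavelength decreases by a factor of 10.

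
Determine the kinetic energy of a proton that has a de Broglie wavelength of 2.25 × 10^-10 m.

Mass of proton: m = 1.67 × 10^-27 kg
2.60 × 10^-21 J (or 0.0162 eV)

From λ = h/√(2mKE), we solve for KE:

λ² = h²/(2mKE)
KE = h²/(2mλ²)
KE = (6.626 × 10^-34 J·s)² / (2 × 1.67 × 10^-27 kg × (2.25 × 10^-10 m)²)
KE = 2.60 × 10^-21 J
KE = 0.0162 eV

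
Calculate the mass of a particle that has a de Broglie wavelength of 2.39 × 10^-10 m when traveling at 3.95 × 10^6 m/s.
7.02 × 10^-31 kg

From the de Broglie relation λ = h/(mv), we solve for m:

m = h/(λv)
m = (6.626 × 10^-34 J·s) / (2.39 × 10^-10 m × 3.95 × 10^6 m/s)
m = 7.02 × 10^-31 kg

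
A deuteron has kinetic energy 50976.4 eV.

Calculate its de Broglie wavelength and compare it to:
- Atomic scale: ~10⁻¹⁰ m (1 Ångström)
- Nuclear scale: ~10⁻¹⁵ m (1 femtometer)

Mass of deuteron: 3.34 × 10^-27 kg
λ = 8.97 × 10^-14 m, which is between nuclear and atomic scales.

Using λ = h/√(2mKE):

KE = 50976.4 eV = 8.167 × 10^-15 J

λ = h/√(2mKE)
λ = (6.626 × 10^-34 J·s) / √(2 × 3.34 × 10^-27 kg × 8.167 × 10^-15 J)
λ = 8.97 × 10^-14 m

Comparison:
- Atomic scale (10⁻¹⁰ m): λ is 0.0009× this size
- Nuclear scale (10⁻¹⁵ m): λ is 90× this size

The wavelength is between nuclear and atomic scales.

This wavelength is appropriate for probing atomic structure but too large for nuclear physics experiments.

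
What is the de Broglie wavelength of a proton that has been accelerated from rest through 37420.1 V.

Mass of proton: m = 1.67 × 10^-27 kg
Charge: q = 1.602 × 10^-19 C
1.48 × 10^-13 m

When a particle is accelerated through voltage V, it gains kinetic energy KE = qV.

The de Broglie wavelength is then λ = h/√(2mqV):

λ = h/√(2mqV)
λ = (6.626 × 10^-34 J·s) / √(2 × 1.67 × 10^-27 kg × 1.602 × 10^-19 C × 37420.1 V)
λ = 1.48 × 10^-13 m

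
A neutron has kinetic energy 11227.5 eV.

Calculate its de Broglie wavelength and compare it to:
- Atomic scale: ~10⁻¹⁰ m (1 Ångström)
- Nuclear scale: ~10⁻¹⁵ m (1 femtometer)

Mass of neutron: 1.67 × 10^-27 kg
λ = 2.70 × 10^-13 m, which is between nuclear and atomic scales.

Using λ = h/√(2mKE):

KE = 11227.5 eV = 1.799 × 10^-15 J

λ = h/√(2mKE)
λ = (6.626 × 10^-34 J·s) / √(2 × 1.67 × 10^-27 kg × 1.799 × 10^-15 J)
λ = 2.70 × 10^-13 m

Comparison:
- Atomic scale (10⁻¹⁰ m): λ is 0.0027× this size
- Nuclear scale (10⁻¹⁵ m): λ is 2.7e+02× this size

The wavelength is between nuclear and atomic scales.

This wavelength is appropriate for probing atomic structure but too large for nuclear physics experiments.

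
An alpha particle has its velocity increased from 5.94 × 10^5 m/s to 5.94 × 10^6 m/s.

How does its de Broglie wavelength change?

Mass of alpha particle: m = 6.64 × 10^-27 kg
The wavelength decreases by a factor of 10.

Using λ = h/(mv):

Initial wavelength: λ₁ = h/(mv₁) = 1.68 × 10^-13 m
Final wavelength: λ₂ = h/(mv₂) = 1.68 × 10^-14 m

Since λ ∝ 1/v, when velocity increases by a factor of 10, the wavelength decreases by a factor of 10.

λ₂/λ₁ = v₁/v₂ = 1/10

The wavelength decreases by a factor of 10.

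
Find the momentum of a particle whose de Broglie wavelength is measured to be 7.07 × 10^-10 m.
9.37 × 10^-25 kg·m/s

From the de Broglie relation λ = h/p, we solve for p:

p = h/λ
p = (6.626 × 10^-34 J·s) / (7.07 × 10^-10 m)
p = 9.37 × 10^-25 kg·m/s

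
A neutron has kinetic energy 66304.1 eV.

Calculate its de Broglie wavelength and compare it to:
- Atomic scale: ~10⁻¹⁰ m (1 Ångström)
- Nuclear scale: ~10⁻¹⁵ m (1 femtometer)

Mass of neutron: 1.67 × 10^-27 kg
λ = 1.11 × 10^-13 m, which is between nuclear and atomic scales.

Using λ = h/√(2mKE):

KE = 66304.1 eV = 1.062 × 10^-14 J

λ = h/√(2mKE)
λ = (6.626 × 10^-34 J·s) / √(2 × 1.67 × 10^-27 kg × 1.062 × 10^-14 J)
λ = 1.11 × 10^-13 m

Comparison:
- Atomic scale (10⁻¹⁰ m): λ is 0.0011× this size
- Nuclear scale (10⁻¹⁵ m): λ is 1.1e+02× this size

The wavelength is between nuclear and atomic scales.

This wavelength is appropriate for probing atomic structure but too large for nuclear physics experiments.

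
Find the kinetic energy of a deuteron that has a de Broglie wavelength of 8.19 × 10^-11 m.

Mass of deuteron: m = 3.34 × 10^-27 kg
9.80 × 10^-21 J (or 0.0612 eV)

From λ = h/√(2mKE), we solve for KE:

λ² = h²/(2mKE)
KE = h²/(2mλ²)
KE = (6.626 × 10^-34 J·s)² / (2 × 3.34 × 10^-27 kg × (8.19 × 10^-11 m)²)
KE = 9.80 × 10^-21 J
KE = 0.0612 eV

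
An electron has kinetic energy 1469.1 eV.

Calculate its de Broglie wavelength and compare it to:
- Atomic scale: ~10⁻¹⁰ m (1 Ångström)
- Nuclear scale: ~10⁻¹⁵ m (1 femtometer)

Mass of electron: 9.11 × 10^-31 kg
λ = 3.20 × 10^-11 m, which is between nuclear and atomic scales.

Using λ = h/√(2mKE):

KE = 1469.1 eV = 2.354 × 10^-16 J

λ = h/√(2mKE)
λ = (6.626 × 10^-34 J·s) / √(2 × 9.11 × 10^-31 kg × 2.354 × 10^-16 J)
λ = 3.20 × 10^-11 m

Comparison:
- Atomic scale (10⁻¹⁰ m): λ is 0.32× this size
- Nuclear scale (10⁻¹⁵ m): λ is 3.2e+04× this size

The wavelength is between nuclear and atomic scales.

This wavelength is appropriate for probing atomic structure but too large for nuclear physics experiments.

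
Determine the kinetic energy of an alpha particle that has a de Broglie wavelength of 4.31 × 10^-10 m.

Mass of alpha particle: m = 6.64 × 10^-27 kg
1.78 × 10^-22 J (or 1.11 × 10^-3 eV)

From λ = h/√(2mKE), we solve for KE:

λ² = h²/(2mKE)
KE = h²/(2mλ²)
KE = (6.626 × 10^-34 J·s)² / (2 × 6.64 × 10^-27 kg × (4.31 × 10^-10 m)²)
KE = 1.78 × 10^-22 J
KE = 1.11 × 10^-3 eV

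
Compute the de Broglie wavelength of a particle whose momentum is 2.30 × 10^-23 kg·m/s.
2.88 × 10^-11 m

Using the de Broglie relation λ = h/p:

λ = h/p
λ = (6.626 × 10^-34 J·s) / (2.30 × 10^-23 kg·m/s)
λ = 2.88 × 10^-11 m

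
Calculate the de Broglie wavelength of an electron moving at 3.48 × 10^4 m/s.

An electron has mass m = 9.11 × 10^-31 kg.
2.09 × 10^-8 m

Using the de Broglie relation λ = h/(mv):

λ = h/(mv)
λ = (6.626 × 10^-34 J·s) / (9.11 × 10^-31 kg × 3.48 × 10^4 m/s)
λ = 2.09 × 10^-8 m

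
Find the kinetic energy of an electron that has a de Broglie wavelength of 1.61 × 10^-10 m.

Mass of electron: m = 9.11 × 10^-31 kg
9.30 × 10^-18 J (or 58.0 eV)

From λ = h/√(2mKE), we solve for KE:

λ² = h²/(2mKE)
KE = h²/(2mλ²)
KE = (6.626 × 10^-34 J·s)² / (2 × 9.11 × 10^-31 kg × (1.61 × 10^-10 m)²)
KE = 9.30 × 10^-18 J
KE = 58.0 eV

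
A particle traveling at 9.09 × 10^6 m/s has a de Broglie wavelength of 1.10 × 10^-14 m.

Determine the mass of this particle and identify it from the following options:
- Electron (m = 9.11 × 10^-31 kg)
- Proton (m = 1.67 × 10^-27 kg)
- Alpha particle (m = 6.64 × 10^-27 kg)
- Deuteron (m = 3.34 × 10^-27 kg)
The particle is an alpha particle.

From λ = h/(mv), solve for mass:

m = h/(λv)
m = (6.626 × 10^-34 J·s) / (1.10 × 10^-14 m × 9.09 × 10^6 m/s)
m = 6.63 × 10^-27 kg

Comparing with the listed masses, this is closest to an alpha particle.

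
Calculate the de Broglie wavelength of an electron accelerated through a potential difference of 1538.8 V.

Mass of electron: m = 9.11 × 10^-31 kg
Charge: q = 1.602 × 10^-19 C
3.13 × 10^-11 m

When a particle is accelerated through voltage V, it gains kinetic energy KE = qV.

The de Broglie wavelength is then λ = h/√(2mqV):

λ = h/√(2mqV)
λ = (6.626 × 10^-34 J·s) / √(2 × 9.11 × 10^-31 kg × 1.602 × 10^-19 C × 1538.8 V)
λ = 3.13 × 10^-11 m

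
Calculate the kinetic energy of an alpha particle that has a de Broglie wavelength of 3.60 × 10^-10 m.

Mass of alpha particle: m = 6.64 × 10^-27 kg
2.55 × 10^-22 J (or 1.59 × 10^-3 eV)

From λ = h/√(2mKE), we solve for KE:

λ² = h²/(2mKE)
KE = h²/(2mλ²)
KE = (6.626 × 10^-34 J·s)² / (2 × 6.64 × 10^-27 kg × (3.60 × 10^-10 m)²)
KE = 2.55 × 10^-22 J
KE = 1.59 × 10^-3 eV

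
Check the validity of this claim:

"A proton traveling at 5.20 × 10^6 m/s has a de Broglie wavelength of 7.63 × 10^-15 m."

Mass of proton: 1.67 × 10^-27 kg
False

The claim is incorrect.

Using λ = h/(mv):
λ = (6.626 × 10^-34 J·s) / (1.67 × 10^-27 kg × 5.20 × 10^6 m/s)
λ = 7.63 × 10^-14 m

The actual wavelength differs from the claimed 7.63 × 10^-15 m.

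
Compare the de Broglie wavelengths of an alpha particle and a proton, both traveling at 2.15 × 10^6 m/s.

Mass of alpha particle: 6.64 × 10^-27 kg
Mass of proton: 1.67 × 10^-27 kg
The proton has the longer wavelength.

Using λ = h/(mv), since both particles have the same velocity, the wavelength depends only on mass.

For alpha particle: λ₁ = h/(m₁v) = 4.64 × 10^-14 m
For proton: λ₂ = h/(m₂v) = 1.85 × 10^-13 m

Since λ ∝ 1/m at constant velocity, the lighter particle has the longer wavelength.

The proton has the longer de Broglie wavelength.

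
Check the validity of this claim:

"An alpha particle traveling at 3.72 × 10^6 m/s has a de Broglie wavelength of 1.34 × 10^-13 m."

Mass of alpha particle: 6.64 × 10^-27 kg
False

The claim is incorrect.

Using λ = h/(mv):
λ = (6.626 × 10^-34 J·s) / (6.64 × 10^-27 kg × 3.72 × 10^6 m/s)
λ = 2.68 × 10^-14 m

The actual wavelength differs from the claimed 1.34 × 10^-13 m.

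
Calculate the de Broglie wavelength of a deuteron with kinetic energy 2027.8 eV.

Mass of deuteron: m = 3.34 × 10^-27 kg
4.50 × 10^-13 m

Using λ = h/√(2mKE):

First convert KE to Joules: KE = 2027.8 eV = 3.249 × 10^-16 J

λ = h/√(2mKE)
λ = (6.626 × 10^-34 J·s) / √(2 × 3.34 × 10^-27 kg × 3.249 × 10^-16 J)
λ = 4.50 × 10^-13 m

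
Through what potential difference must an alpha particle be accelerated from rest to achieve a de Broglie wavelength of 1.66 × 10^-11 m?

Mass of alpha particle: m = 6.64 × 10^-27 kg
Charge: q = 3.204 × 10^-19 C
3.74 × 10^-1 V

From λ = h/√(2mqV), we solve for V:

λ² = h²/(2mqV)
V = h²/(2mqλ²)
V = (6.626 × 10^-34 J·s)² / (2 × 6.64 × 10^-27 kg × 3.204 × 10^-19 C × (1.66 × 10^-11 m)²)
V = 3.74 × 10^-1 V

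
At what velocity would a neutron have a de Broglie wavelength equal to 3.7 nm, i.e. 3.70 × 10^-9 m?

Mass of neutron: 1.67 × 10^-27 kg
1.07 × 10^2 m/s

From λ = h/(mv), solve for v:

v = h/(mλ)
v = (6.626 × 10^-34 J·s) / (1.67 × 10^-27 kg × 3.70 × 10^-9 m)
v = 1.07 × 10^2 m/s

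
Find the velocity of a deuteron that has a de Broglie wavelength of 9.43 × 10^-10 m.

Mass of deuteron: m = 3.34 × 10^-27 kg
2.10 × 10^2 m/s

From the de Broglie relation λ = h/(mv), we solve for v:

v = h/(mλ)
v = (6.626 × 10^-34 J·s) / (3.34 × 10^-27 kg × 9.43 × 10^-10 m)
v = 2.10 × 10^2 m/s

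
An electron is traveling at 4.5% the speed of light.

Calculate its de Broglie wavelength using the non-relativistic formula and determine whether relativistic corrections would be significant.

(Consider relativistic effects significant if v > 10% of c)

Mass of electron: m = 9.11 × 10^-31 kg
No, relativistic corrections are not needed.

Using the non-relativistic de Broglie formula λ = h/(mv):

v = 4.5% × c = 1.349 × 10^7 m/s

λ = h/(mv)
λ = (6.626 × 10^-34 J·s) / (9.11 × 10^-31 kg × 1.349 × 10^7 m/s)
λ = 5.39 × 10^-11 m

Since v = 4.5% of c < 10% of c, relativistic corrections are NOT significant and this non-relativistic result is a good approximation.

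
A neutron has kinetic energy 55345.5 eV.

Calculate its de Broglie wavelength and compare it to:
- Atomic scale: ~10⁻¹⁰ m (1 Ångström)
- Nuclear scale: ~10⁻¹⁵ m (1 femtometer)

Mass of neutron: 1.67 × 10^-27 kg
λ = 1.22 × 10^-13 m, which is between nuclear and atomic scales.

Using λ = h/√(2mKE):

KE = 55345.5 eV = 8.867 × 10^-15 J

λ = h/√(2mKE)
λ = (6.626 × 10^-34 J·s) / √(2 × 1.67 × 10^-27 kg × 8.867 × 10^-15 J)
λ = 1.22 × 10^-13 m

Comparison:
- Atomic scale (10⁻¹⁰ m): λ is 0.0012× this size
- Nuclear scale (10⁻¹⁵ m): λ is 1.2e+02× this size

The wavelength is between nuclear and atomic scales.

This wavelength is appropriate for probing atomic structure but too large for nuclear physics experiments.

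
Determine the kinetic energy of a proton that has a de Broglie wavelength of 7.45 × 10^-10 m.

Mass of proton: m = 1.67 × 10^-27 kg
2.37 × 10^-22 J (or 1.48 × 10^-3 eV)

From λ = h/√(2mKE), we solve for KE:

λ² = h²/(2mKE)
KE = h²/(2mλ²)
KE = (6.626 × 10^-34 J·s)² / (2 × 1.67 × 10^-27 kg × (7.45 × 10^-10 m)²)
KE = 2.37 × 10^-22 J
KE = 1.48 × 10^-3 eV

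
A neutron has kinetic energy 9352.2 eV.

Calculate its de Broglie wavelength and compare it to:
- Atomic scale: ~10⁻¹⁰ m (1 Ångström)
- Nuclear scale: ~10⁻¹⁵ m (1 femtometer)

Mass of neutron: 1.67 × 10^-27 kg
λ = 2.96 × 10^-13 m, which is between nuclear and atomic scales.

Using λ = h/√(2mKE):

KE = 9352.2 eV = 1.498 × 10^-15 J

λ = h/√(2mKE)
λ = (6.626 × 10^-34 J·s) / √(2 × 1.67 × 10^-27 kg × 1.498 × 10^-15 J)
λ = 2.96 × 10^-13 m

Comparison:
- Atomic scale (10⁻¹⁰ m): λ is 0.003× this size
- Nuclear scale (10⁻¹⁵ m): λ is 3e+02× this size

The wavelength is between nuclear and atomic scales.

This wavelength is appropriate for probing atomic structure but too large for nuclear physics experiments.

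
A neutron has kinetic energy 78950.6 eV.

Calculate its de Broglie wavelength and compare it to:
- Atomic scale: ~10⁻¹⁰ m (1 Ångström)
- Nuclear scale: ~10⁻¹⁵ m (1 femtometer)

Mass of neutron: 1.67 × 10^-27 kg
λ = 1.02 × 10^-13 m, which is between nuclear and atomic scales.

Using λ = h/√(2mKE):

KE = 78950.6 eV = 1.265 × 10^-14 J

λ = h/√(2mKE)
λ = (6.626 × 10^-34 J·s) / √(2 × 1.67 × 10^-27 kg × 1.265 × 10^-14 J)
λ = 1.02 × 10^-13 m

Comparison:
- Atomic scale (10⁻¹⁰ m): λ is 0.001× this size
- Nuclear scale (10⁻¹⁵ m): λ is 1e+02× this size

The wavelength is between nuclear and atomic scales.

This wavelength is appropriate for probing atomic structure but too large for nuclear physics experiments.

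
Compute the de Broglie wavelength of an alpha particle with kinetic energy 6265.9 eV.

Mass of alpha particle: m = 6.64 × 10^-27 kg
1.81 × 10^-13 m

Using λ = h/√(2mKE):

First convert KE to Joules: KE = 6265.9 eV = 1.004 × 10^-15 J

λ = h/√(2mKE)
λ = (6.626 × 10^-34 J·s) / √(2 × 6.64 × 10^-27 kg × 1.004 × 10^-15 J)
λ = 1.81 × 10^-13 m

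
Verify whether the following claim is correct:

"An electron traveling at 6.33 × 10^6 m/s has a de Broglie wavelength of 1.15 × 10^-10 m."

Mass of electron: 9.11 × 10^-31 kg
True

The claim is correct.

Using λ = h/(mv):
λ = (6.626 × 10^-34 J·s) / (9.11 × 10^-31 kg × 6.33 × 10^6 m/s)
λ = 1.15 × 10^-10 m

This matches the claimed value.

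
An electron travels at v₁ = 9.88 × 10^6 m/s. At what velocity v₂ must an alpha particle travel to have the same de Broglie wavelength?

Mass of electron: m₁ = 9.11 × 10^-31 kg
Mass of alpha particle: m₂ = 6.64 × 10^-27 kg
v₂ = 1.36 × 10^3 m/s

For equal de Broglie wavelengths: λ₁ = λ₂

h/(m₁v₁) = h/(m₂v₂)
m₁v₁ = m₂v₂
v₂ = v₁ · (m₁/m₂)

v₂ = 9.88 × 10^6 m/s × (9.11 × 10^-31 kg / 6.64 × 10^-27 kg)
v₂ = 1.36 × 10^3 m/s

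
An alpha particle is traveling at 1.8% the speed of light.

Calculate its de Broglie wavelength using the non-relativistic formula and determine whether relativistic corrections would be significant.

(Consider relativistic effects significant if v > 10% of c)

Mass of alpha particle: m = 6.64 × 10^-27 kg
No, relativistic corrections are not needed.

Using the non-relativistic de Broglie formula λ = h/(mv):

v = 1.8% × c = 5.396 × 10^6 m/s

λ = h/(mv)
λ = (6.626 × 10^-34 J·s) / (6.64 × 10^-27 kg × 5.396 × 10^6 m/s)
λ = 1.85 × 10^-14 m

Since v = 1.8% of c < 10% of c, relativistic corrections are NOT significant and this non-relativistic result is a good approximation.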